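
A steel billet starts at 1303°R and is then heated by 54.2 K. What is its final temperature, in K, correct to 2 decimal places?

Initial temperature in Celsius: (1303 - 491.67) × 5/9 = 450.7389°C.
The 54.2 K change is an interval; Kelvin and Celsius degrees are the same size, so ΔC = +54.2°C.
Final Celsius temperature: 450.7389 + 54.2000 = 504.9389°C.
In kelvin: 504.9389 + 273.15 = 778.09 K.

778.09 K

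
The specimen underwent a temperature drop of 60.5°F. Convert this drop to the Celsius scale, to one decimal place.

33.6°C

For a temperature interval the offset drops out; only the factor 5/9 applies.
60.5 × 5/9 = 33.6.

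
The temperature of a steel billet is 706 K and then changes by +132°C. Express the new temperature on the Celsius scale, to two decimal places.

Initial temperature in Celsius: 706 - 273.15 = 432.8500°C.
Final Celsius temperature: 432.8500 + 132.0000 = 564.8500°C.

564.85°C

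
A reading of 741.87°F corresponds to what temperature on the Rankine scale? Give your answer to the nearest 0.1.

In Celsius: (741.87 - 32) × 5/9 = 394.3722°C.
In Rankine: 394.3722 × 1.8 + 491.67 = 1201.5°R.

1201.5°R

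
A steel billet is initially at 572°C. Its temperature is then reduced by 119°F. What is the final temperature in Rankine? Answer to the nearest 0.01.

The 119°F change is an interval, so only the factor 5/9 applies: -119 × 5/9 = -66.1111°C.
Final Celsius temperature: 572.0000 - 66.1111 = 505.8889°C.
In Rankine: 505.8889 × 1.8 + 491.67 = 1402.27°R.

1402.27°R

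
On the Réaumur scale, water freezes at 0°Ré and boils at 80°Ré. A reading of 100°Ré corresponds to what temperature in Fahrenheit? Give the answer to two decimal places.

Linear interpolation between the fixed points: C = (100 - 0) × 100 / (80 - 0) = 125.0000°C.
Then 125.0000 × 1.8 + 32 = 257.00°F.

257.00°F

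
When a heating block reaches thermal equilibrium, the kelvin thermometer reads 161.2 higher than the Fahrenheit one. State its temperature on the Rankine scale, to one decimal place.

671.6°R

Let x be the Fahrenheit reading; then the kelvin reading is 5/9·x + 255.372.
(5/9·x + 255.372) - x = 161.2  ⇒  (-4/9)·x = -94.1722  ⇒  x = 211.8875°F.
In Celsius: (211.8875 - 32) × 5/9 = 99.9375°C.
In Rankine: 99.9375 × 1.8 + 491.67 = 671.6°R.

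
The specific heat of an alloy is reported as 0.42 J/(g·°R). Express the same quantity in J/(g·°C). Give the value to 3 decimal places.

The quantity depends on a temperature interval, so only the ratio of degree sizes applies; the offset between the scales is irrelevant.
A change of 1°C is a change of 1.8°R, so per °C the value is 0.42 × 1.8 = 0.756.

0.756 J/(g·°C)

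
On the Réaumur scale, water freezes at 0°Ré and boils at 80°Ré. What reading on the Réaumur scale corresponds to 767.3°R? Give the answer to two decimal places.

First in Celsius: (767.3 - 491.67) × 5/9 = 153.1278°C.
Linearly onto the Réaumur scale: 0 + (153.1278 / 100) × (80 - 0) = 122.50°Ré.

122.50°Ré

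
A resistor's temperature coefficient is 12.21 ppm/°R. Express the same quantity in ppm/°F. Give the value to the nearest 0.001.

12.210 ppm/°F

Since only a temperature interval is involved, the additive offset between the scales drops out.
A change of 1°F is a change of 1°R, so per °F the value is 12.21 × 1 = 12.210.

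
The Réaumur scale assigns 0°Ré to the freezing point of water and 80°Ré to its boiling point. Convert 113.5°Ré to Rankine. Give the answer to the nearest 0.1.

747.0°R

Linear interpolation between the fixed points: C = (113.5 - 0) × 100 / (80 - 0) = 141.8750°C.
Then 141.8750 × 1.8 + 491.67 = 747.0°R.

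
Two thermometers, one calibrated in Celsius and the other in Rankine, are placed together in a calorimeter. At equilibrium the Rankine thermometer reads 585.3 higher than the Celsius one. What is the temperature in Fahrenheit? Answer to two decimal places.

Let x be the Celsius reading; then the Rankine reading is 1.8·x + 491.67.
(1.8·x + 491.67) - x = 585.3  ⇒  (0.8)·x = 93.63  ⇒  x = 117.0375°C.
In Fahrenheit: 117.0375 × 1.8 + 32 = 242.67°F.

242.67°F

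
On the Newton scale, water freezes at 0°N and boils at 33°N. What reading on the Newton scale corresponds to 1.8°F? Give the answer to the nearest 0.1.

-5.5°N

First in Celsius: (1.8 - 32) × 5/9 = -16.7778°C.
Linearly onto the Newton scale: 0 + (-16.7778 / 100) × (33 - 0) = -5.5°N.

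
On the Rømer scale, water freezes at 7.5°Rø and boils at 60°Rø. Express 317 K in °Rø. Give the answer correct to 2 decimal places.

30.52°Rø

First in Celsius: 317 - 273.15 = 43.8500°C.
Linearly onto the Rømer scale: 7.5 + (43.8500 / 100) × (60 - 7.5) = 30.52°Rø.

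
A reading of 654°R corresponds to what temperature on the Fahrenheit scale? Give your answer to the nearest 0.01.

194.33°F

In Celsius: (654 - 491.67) × 5/9 = 90.1833°C.
In Fahrenheit: 90.1833 × 1.8 + 32 = 194.33°F.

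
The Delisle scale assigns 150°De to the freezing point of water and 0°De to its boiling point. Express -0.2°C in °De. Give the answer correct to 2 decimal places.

150.30°De

Linearly onto the Delisle scale: 150 + (-0.2000 / 100) × (0 - 150) = 150.30°De.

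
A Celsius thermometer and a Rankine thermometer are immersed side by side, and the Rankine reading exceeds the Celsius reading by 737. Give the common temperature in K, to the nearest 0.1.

579.8 K

Let x be the Celsius reading; then the Rankine reading is 1.8·x + 491.67.
(1.8·x + 491.67) - x = 737  ⇒  (0.8)·x = 245.33  ⇒  x = 306.6625°C.
In kelvin: 306.6625 + 273.15 = 579.8 K.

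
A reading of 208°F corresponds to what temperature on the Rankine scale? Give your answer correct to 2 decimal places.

In Celsius: (208 - 32) × 5/9 = 97.7778°C.
In Rankine: 97.7778 × 1.8 + 491.67 = 667.67°R.

667.67°R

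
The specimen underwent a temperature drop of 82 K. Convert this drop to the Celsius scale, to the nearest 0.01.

Kelvin and Celsius degrees are the same size, so the interval is unchanged: 82.00.

82.00°C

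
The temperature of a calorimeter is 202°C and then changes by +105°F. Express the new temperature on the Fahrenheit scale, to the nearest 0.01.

500.60°F

The 105°F change is an interval, so only the factor 5/9 applies: +105 × 5/9 = +58.3333°C.
Final Celsius temperature: 202.0000 + 58.3333 = 260.3333°C.
In Fahrenheit: 260.3333 × 1.8 + 32 = 500.60°F.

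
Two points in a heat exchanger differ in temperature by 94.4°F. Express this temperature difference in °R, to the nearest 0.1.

94.4°R

Fahrenheit and Rankine degrees are the same size, so the interval is unchanged: 94.4.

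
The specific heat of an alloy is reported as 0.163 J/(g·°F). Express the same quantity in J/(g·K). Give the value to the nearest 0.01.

0.29 J/(g·K)

The quantity depends on a temperature interval, so only the ratio of degree sizes applies; the offset between the scales is irrelevant.
A change of 1 K is a change of 1.8°F, so per K the value is 0.163 × 1.8 = 0.29.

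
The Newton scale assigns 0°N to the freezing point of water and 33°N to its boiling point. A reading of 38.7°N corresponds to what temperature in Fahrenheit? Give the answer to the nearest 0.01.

243.09°F

Linear interpolation between the fixed points: C = (38.7 - 0) × 100 / (33 - 0) = 117.2727°C.
Then 117.2727 × 1.8 + 32 = 243.09°F.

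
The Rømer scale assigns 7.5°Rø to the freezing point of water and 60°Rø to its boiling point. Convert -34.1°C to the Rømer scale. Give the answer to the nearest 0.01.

-10.40°Rø

Linearly onto the Rømer scale: 7.5 + (-34.1000 / 100) × (60 - 7.5) = -10.40°Rø.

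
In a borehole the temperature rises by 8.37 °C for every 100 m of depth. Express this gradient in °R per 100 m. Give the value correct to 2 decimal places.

15.07 °R/100 m

The quantity depends on a temperature interval, so only the ratio of degree sizes applies; the offset between the scales is irrelevant.
A change of 1°C is a change of 1.8°R, so 8.37 × 1.8 = 15.07.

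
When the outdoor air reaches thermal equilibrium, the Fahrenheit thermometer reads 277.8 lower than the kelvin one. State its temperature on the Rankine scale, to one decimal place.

Let x be the kelvin reading; then the Fahrenheit reading is 1.8·x - 459.67.
(1.8·x - 459.67) - x = -277.8  ⇒  (0.8)·x = 181.87  ⇒  x = 227.3375 K.
In Celsius: 227.3375 - 273.15 = -45.8125°C.
In Rankine: -45.8125 × 1.8 + 491.67 = 409.2°R.

409.2°R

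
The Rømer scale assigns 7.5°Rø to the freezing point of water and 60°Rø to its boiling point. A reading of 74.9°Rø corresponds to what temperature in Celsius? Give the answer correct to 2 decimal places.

Linear interpolation between the fixed points: C = (74.9 - 7.5) × 100 / (60 - 7.5) = 128.3810°C.

128.38°C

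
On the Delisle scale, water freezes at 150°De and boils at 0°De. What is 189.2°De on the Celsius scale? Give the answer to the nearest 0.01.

Linear interpolation between the fixed points: C = (189.2 - 150) × 100 / (0 - 150) = -26.1333°C.

-26.13°C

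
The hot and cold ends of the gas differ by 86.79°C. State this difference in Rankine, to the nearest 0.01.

Only the scale ratio 1.8 matters for a change in temperature.
86.79 × 1.8 = 156.22.

156.22°R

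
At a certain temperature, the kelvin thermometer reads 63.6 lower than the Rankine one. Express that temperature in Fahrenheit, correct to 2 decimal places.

-316.57°F

Let x be the Rankine reading; then the kelvin reading is 5/9·x.
(5/9·x) - x = -63.6  ⇒  (-4/9)·x = -63.6  ⇒  x = 143.1000°R.
In Celsius: (143.1 - 491.67) × 5/9 = -193.6500°C.
In Fahrenheit: -193.6500 × 1.8 + 32 = -316.57°F.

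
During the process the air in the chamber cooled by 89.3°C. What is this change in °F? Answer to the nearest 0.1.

For a temperature interval the offset drops out; only the factor 1.8 applies.
89.3 × 1.8 = 160.7.

160.7°F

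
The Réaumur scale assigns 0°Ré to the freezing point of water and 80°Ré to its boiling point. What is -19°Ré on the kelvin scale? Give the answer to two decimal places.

Linear interpolation between the fixed points: C = (-19 - 0) × 100 / (80 - 0) = -23.7500°C.
Then -23.7500 + 273.15 = 249.40 K.

249.40 K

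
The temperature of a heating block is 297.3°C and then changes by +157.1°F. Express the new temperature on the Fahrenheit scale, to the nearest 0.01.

724.24°F

The 157.1°F change is an interval, so only the factor 5/9 applies: +157.1 × 5/9 = +87.2778°C.
Final Celsius temperature: 297.3000 + 87.2778 = 384.5778°C.
In Fahrenheit: 384.5778 × 1.8 + 32 = 724.24°F.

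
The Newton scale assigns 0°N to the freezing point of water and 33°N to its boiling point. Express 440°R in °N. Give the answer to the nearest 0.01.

-9.47°N

First in Celsius: (440 - 491.67) × 5/9 = -28.7056°C.
Linearly onto the Newton scale: 0 + (-28.7056 / 100) × (33 - 0) = -9.47°N.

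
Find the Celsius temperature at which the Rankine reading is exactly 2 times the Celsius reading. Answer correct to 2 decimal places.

Let C be the Celsius reading. The Rankine reading is R = 1.8·C + 491.67.
Require R = 2·C: 1.8·C + 491.67 = 2·C.
(-0.2)·C = -491.67  ⇒  C = 2458.35.

2458.35°C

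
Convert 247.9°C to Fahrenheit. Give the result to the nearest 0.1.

478.2°F

In Fahrenheit: 247.9000 × 1.8 + 32 = 478.2°F.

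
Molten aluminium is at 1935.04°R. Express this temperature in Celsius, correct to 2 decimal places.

In Celsius: (1935.04 - 491.67) × 5/9 = 801.8722°C.

801.87°C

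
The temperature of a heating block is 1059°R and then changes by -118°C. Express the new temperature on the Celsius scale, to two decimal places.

197.18°C

Initial temperature in Celsius: (1059 - 491.67) × 5/9 = 315.1833°C.
Final Celsius temperature: 315.1833 - 118.0000 = 197.1833°C.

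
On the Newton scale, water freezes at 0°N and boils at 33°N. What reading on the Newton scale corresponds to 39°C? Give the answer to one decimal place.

Linearly onto the Newton scale: 0 + (39.0000 / 100) × (33 - 0) = 12.9°N.

12.9°N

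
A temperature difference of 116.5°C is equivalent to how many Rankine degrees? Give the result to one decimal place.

An interval of 1°C corresponds to 1.8°R.
116.5 × 1.8 = 209.7.

209.7°R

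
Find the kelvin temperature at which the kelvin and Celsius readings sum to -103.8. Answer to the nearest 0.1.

Let K be the kelvin reading. The Celsius reading is C = 1·K - 273.15.
Require K + C = -103.8: (2)·K - 273.15 = -103.8.
K = (-103.8 + 273.15) / (2) = 84.7.

84.7 K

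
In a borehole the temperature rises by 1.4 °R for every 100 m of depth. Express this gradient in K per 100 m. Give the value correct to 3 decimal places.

0.778 K/100 m

Since only a temperature interval is involved, the additive offset between the scales drops out.
A change of 1°R is a change of 5/9 K, so 1.4 × 5/9 = 0.778.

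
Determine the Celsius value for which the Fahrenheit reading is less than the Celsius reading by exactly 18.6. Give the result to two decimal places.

Let C be the Celsius reading. The Fahrenheit reading is F = 1.8·C + 32.
Require F - C = -18.6: (0.8)·C + 32 = -18.6.
C = (-18.6 - 32) / (0.8) = -63.25.

-63.25°C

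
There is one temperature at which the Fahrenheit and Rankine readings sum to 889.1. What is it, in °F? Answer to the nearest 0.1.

Let F be the Fahrenheit reading. The Rankine reading is R = 1·F + 459.67.
Require F + R = 889.1: (2)·F + 459.67 = 889.1.
F = (889.1 - 459.67) / (2) = 214.7.

214.7°F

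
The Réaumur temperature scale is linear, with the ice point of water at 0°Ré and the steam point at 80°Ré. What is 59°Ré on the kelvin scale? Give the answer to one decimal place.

Linear interpolation between the fixed points: C = (59 - 0) × 100 / (80 - 0) = 73.7500°C.
Then 73.7500 + 273.15 = 346.9 K.

346.9 K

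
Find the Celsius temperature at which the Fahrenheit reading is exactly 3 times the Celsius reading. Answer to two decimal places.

Let C be the Celsius reading. The Fahrenheit reading is F = 1.8·C + 32.
Require F = 3·C: 1.8·C + 32 = 3·C.
(-1.2)·C = -32  ⇒  C = 26.67.

26.67°C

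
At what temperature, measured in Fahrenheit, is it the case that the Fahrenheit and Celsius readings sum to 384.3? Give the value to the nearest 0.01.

Let F be the Fahrenheit reading. The Celsius reading is C = 5/9·F - 17.7778.
Require F + C = 384.3: (14/9)·F - 17.7778 = 384.3.
F = (384.3 + 17.7778) / (14/9) = 258.48.

258.48°F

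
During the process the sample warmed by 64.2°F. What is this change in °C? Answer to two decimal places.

35.67°C

An interval of 1°F corresponds to 5/9°C.
64.2 × 5/9 = 35.67.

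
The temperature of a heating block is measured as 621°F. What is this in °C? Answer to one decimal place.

327.2°C

In Celsius: (621 - 32) × 5/9 = 327.2222°C.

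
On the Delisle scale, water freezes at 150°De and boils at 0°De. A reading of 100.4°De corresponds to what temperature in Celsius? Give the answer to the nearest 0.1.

Linear interpolation between the fixed points: C = (100.4 - 150) × 100 / (0 - 150) = 33.0667°C.

33.1°C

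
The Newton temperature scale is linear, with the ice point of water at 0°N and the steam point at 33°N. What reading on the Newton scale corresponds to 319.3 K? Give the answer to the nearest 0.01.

15.23°N

First in Celsius: 319.3 - 273.15 = 46.1500°C.
Linearly onto the Newton scale: 0 + (46.1500 / 100) × (33 - 0) = 15.23°N.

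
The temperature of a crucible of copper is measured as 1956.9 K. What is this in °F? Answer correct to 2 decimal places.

3062.75°F

In Celsius: 1956.9 - 273.15 = 1683.7500°C.
In Fahrenheit: 1683.7500 × 1.8 + 32 = 3062.75°F.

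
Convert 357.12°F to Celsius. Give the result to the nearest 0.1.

180.6°C

In Celsius: (357.12 - 32) × 5/9 = 180.6222°C.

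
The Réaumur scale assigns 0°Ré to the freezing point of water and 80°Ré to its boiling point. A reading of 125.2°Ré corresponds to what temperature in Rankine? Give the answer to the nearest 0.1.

773.4°R

Linear interpolation between the fixed points: C = (125.2 - 0) × 100 / (80 - 0) = 156.5000°C.
Then 156.5000 × 1.8 + 491.67 = 773.4°R.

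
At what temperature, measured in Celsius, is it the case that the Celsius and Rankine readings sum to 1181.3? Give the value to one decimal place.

246.3°C

Let C be the Celsius reading. The Rankine reading is R = 1.8·C + 491.67.
Require C + R = 1181.3: (2.8)·C + 491.67 = 1181.3.
C = (1181.3 - 491.67) / (2.8) = 246.3.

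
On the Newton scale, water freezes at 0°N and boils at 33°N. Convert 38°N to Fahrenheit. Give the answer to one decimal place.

239.3°F

Linear interpolation between the fixed points: C = (38 - 0) × 100 / (33 - 0) = 115.1515°C.
Then 115.1515 × 1.8 + 32 = 239.3°F.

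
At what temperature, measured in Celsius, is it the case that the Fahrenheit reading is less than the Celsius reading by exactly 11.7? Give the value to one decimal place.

Let C be the Celsius reading. The Fahrenheit reading is F = 1.8·C + 32.
Require F - C = -11.7: (0.8)·C + 32 = -11.7.
C = (-11.7 - 32) / (0.8) = -54.6.

-54.6°C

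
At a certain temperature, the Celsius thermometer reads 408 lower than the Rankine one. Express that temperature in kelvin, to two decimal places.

Let x be the Rankine reading; then the Celsius reading is 5/9·x - 273.15.
(5/9·x - 273.15) - x = -408  ⇒  (-4/9)·x = -134.85  ⇒  x = 303.4125°R.
In Celsius: (303.4125 - 491.67) × 5/9 = -104.5875°C.
In kelvin: -104.5875 + 273.15 = 168.56 K.

168.56 K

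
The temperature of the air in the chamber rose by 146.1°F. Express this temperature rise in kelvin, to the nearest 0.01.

81.17 K

Only the scale ratio 5/9 matters for a change in temperature.
146.1 × 5/9 = 81.17.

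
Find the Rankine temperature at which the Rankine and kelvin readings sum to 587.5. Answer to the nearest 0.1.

377.7°R

Let R be the Rankine reading. The kelvin reading is K = 5/9·R.
Require R + K = 587.5: (14/9)·R = 587.5.
R = (587.5) / (14/9) = 377.7.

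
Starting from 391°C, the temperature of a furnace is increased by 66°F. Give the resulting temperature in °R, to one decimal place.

The 66°F change is an interval, so only the factor 5/9 applies: +66 × 5/9 = +36.6667°C.
Final Celsius temperature: 391.0000 + 36.6667 = 427.6667°C.
In Rankine: 427.6667 × 1.8 + 491.67 = 1261.5°R.

1261.5°R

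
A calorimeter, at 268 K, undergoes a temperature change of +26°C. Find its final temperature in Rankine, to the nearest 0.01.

529.20°R

Initial temperature in Celsius: 268 - 273.15 = -5.1500°C.
Final Celsius temperature: -5.1500 + 26.0000 = 20.8500°C.
In Rankine: 20.8500 × 1.8 + 491.67 = 529.20°R.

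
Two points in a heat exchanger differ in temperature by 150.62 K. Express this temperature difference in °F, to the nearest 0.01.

271.12°F

An interval of 1 K corresponds to 1.8°F.
150.62 × 1.8 = 271.12.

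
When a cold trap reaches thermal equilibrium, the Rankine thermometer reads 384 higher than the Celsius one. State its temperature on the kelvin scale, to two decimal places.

Let x be the Celsius reading; then the Rankine reading is 1.8·x + 491.67.
(1.8·x + 491.67) - x = 384  ⇒  (0.8)·x = -107.67  ⇒  x = -134.5875°C.
In kelvin: -134.5875 + 273.15 = 138.56 K.

138.56 K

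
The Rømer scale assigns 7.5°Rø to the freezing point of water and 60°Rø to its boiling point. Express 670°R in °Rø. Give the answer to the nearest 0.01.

First in Celsius: (670 - 491.67) × 5/9 = 99.0722°C.
Linearly onto the Rømer scale: 7.5 + (99.0722 / 100) × (60 - 7.5) = 59.51°Rø.

59.51°Rø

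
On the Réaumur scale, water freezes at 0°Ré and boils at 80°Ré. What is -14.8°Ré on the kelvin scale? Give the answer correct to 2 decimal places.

Linear interpolation between the fixed points: C = (-14.8 - 0) × 100 / (80 - 0) = -18.5000°C.
Then -18.5000 + 273.15 = 254.65 K.

254.65 K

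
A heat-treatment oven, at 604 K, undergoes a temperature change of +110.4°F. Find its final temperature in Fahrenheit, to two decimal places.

Initial temperature in Celsius: 604 - 273.15 = 330.8500°C.
The 110.4°F change is an interval, so only the factor 5/9 applies: +110.4 × 5/9 = +61.3333°C.
Final Celsius temperature: 330.8500 + 61.3333 = 392.1833°C.
In Fahrenheit: 392.1833 × 1.8 + 32 = 737.93°F.

737.93°F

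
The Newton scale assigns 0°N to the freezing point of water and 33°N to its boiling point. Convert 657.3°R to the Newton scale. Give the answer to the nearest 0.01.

30.37°N

First in Celsius: (657.3 - 491.67) × 5/9 = 92.0167°C.
Linearly onto the Newton scale: 0 + (92.0167 / 100) × (33 - 0) = 30.37°N.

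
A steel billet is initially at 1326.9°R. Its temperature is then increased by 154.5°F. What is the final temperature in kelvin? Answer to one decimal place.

823.0 K

Initial temperature in Celsius: (1326.9 - 491.67) × 5/9 = 464.0167°C.
The 154.5°F change is an interval, so only the factor 5/9 applies: +154.5 × 5/9 = +85.8333°C.
Final Celsius temperature: 464.0167 + 85.8333 = 549.8500°C.
In kelvin: 549.8500 + 273.15 = 823.0 K.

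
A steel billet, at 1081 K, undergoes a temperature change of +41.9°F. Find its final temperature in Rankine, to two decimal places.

Initial temperature in Celsius: 1081 - 273.15 = 807.8500°C.
The 41.9°F change is an interval, so only the factor 5/9 applies: +41.9 × 5/9 = +23.2778°C.
Final Celsius temperature: 807.8500 + 23.2778 = 831.1278°C.
In Rankine: 831.1278 × 1.8 + 491.67 = 1987.70°R.

1987.70°R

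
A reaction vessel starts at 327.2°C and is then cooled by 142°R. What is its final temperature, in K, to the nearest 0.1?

521.5 K

The 142°R change is an interval, so only the factor 5/9 applies: -142 × 5/9 = -78.8889°C.
Final Celsius temperature: 327.2000 - 78.8889 = 248.3111°C.
In kelvin: 248.3111 + 273.15 = 521.5 K.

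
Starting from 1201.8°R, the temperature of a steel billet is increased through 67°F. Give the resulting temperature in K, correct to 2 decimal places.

Initial temperature in Celsius: (1201.8 - 491.67) × 5/9 = 394.5167°C.
The 67°F change is an interval, so only the factor 5/9 applies: +67 × 5/9 = +37.2222°C.
Final Celsius temperature: 394.5167 + 37.2222 = 431.7389°C.
In kelvin: 431.7389 + 273.15 = 704.89 K.

704.89 K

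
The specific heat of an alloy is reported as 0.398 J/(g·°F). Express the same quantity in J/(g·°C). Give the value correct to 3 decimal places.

0.716 J/(g·°C)

The quantity depends on a temperature interval, so only the ratio of degree sizes applies; the offset between the scales is irrelevant.
A change of 1°C is a change of 1.8°F, so per °C the value is 0.398 × 1.8 = 0.716.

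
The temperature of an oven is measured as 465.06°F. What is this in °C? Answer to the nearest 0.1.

240.6°C

In Celsius: (465.06 - 32) × 5/9 = 240.5889°C.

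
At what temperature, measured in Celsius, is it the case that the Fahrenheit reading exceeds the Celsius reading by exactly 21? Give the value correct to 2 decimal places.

-13.75°C

Let C be the Celsius reading. The Fahrenheit reading is F = 1.8·C + 32.
Require F - C = 21: (0.8)·C + 32 = 21.
C = (21 - 32) / (0.8) = -13.75.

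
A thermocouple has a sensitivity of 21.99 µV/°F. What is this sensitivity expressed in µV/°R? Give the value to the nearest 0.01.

21.99 µV/°R

Since only a temperature interval is involved, the additive offset between the scales drops out.
A change of 1°R is a change of 1°F, so per °R the value is 21.99 × 1 = 21.99.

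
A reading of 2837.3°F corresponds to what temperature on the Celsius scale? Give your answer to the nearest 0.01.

1558.50°C

In Celsius: (2837.3 - 32) × 5/9 = 1558.5000°C.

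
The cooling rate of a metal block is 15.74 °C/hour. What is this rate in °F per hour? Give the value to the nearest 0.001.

Since only a temperature interval is involved, the additive offset between the scales drops out.
A change of 1°C is a change of 1.8°F, so 15.74 × 1.8 = 28.332.

28.332 °F/hour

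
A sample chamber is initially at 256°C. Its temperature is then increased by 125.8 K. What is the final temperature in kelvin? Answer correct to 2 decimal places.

The 125.8 K change is an interval; Kelvin and Celsius degrees are the same size, so ΔC = +125.8°C.
Final Celsius temperature: 256.0000 + 125.8000 = 381.8000°C.
In kelvin: 381.8000 + 273.15 = 654.95 K.

654.95 K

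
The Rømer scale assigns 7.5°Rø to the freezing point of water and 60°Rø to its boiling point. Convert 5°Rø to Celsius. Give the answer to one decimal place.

Linear interpolation between the fixed points: C = (5 - 7.5) × 100 / (60 - 7.5) = -4.7619°C.

-4.8°C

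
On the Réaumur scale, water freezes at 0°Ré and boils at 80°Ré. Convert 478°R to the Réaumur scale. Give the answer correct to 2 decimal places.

First in Celsius: (478 - 491.67) × 5/9 = -7.5944°C.
Linearly onto the Réaumur scale: 0 + (-7.5944 / 100) × (80 - 0) = -6.08°Ré.

-6.08°Ré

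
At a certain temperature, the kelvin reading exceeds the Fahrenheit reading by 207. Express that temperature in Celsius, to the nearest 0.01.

Let x be the kelvin reading; then the Fahrenheit reading is 1.8·x - 459.67.
(1.8·x - 459.67) - x = -207  ⇒  (0.8)·x = 252.67  ⇒  x = 315.8375 K.
In Celsius: 315.8375 - 273.15 = 42.69°C.

42.69°C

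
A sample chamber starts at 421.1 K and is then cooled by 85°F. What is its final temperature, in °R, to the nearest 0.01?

672.98°R

Initial temperature in Celsius: 421.1 - 273.15 = 147.9500°C.
The 85°F change is an interval, so only the factor 5/9 applies: -85 × 5/9 = -47.2222°C.
Final Celsius temperature: 147.9500 - 47.2222 = 100.7278°C.
In Rankine: 100.7278 × 1.8 + 491.67 = 672.98°R.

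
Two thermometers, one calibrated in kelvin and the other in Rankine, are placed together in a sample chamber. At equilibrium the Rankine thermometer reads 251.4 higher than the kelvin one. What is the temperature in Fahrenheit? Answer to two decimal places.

Let x be the kelvin reading; then the Rankine reading is 1.8·x.
(1.8·x) - x = 251.4  ⇒  (0.8)·x = 251.4  ⇒  x = 314.2500 K.
In Celsius: 314.25 - 273.15 = 41.1000°C.
In Fahrenheit: 41.1000 × 1.8 + 32 = 105.98°F.

105.98°F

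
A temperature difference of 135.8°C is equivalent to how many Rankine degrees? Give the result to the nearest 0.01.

244.44°R

An interval of 1°C corresponds to 1.8°R.
135.8 × 1.8 = 244.44.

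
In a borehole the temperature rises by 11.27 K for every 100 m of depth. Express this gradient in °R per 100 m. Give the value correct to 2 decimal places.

20.29 °R/100 m

Since only a temperature interval is involved, the additive offset between the scales drops out.
A change of 1 K is a change of 1.8°R, so 11.27 × 1.8 = 20.29.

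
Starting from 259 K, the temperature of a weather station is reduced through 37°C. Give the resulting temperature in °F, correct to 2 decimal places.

Initial temperature in Celsius: 259 - 273.15 = -14.1500°C.
Final Celsius temperature: -14.1500 - 37.0000 = -51.1500°C.
In Fahrenheit: -51.1500 × 1.8 + 32 = -60.07°F.

-60.07°F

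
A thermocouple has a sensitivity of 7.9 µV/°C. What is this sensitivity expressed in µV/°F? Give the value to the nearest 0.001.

4.389 µV/°F

Since only a temperature interval is involved, the additive offset between the scales drops out.
A change of 1°F is a change of 5/9°C, so per °F the value is 7.9 × 5/9 = 4.389.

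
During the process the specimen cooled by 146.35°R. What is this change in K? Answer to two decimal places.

81.31 K

For a temperature interval the offset drops out; only the factor 5/9 applies.
146.35 × 5/9 = 81.31.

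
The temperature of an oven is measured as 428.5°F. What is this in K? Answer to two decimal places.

In Celsius: (428.5 - 32) × 5/9 = 220.2778°C.
In kelvin: 220.2778 + 273.15 = 493.43 K.

493.43 K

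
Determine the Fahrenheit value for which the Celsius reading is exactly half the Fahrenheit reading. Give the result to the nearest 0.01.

Let F be the Fahrenheit reading. The Celsius reading is C = 5/9·F - 17.7778.
Require C = 0.5·F: 5/9·F - 17.7778 = 0.5·F.
(1/18)·F = 17.7778  ⇒  F = 320.00.

320.00°F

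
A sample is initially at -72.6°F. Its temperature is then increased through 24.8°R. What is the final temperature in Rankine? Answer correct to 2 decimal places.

411.87°R

Initial temperature in Celsius: (-72.6 - 32) × 5/9 = -58.1111°C.
The 24.8°R change is an interval, so only the factor 5/9 applies: +24.8 × 5/9 = +13.7778°C.
Final Celsius temperature: -58.1111 + 13.7778 = -44.3333°C.
In Rankine: -44.3333 × 1.8 + 491.67 = 411.87°R.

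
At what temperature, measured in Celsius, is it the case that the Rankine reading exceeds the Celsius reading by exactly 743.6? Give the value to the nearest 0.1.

314.9°C

Let C be the Celsius reading. The Rankine reading is R = 1.8·C + 491.67.
Require R - C = 743.6: (0.8)·C + 491.67 = 743.6.
C = (743.6 - 491.67) / (0.8) = 314.9.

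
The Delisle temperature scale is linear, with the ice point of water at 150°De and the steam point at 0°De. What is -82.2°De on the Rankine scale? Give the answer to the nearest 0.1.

770.3°R

Linear interpolation between the fixed points: C = (-82.2 - 150) × 100 / (0 - 150) = 154.8000°C.
Then 154.8000 × 1.8 + 491.67 = 770.3°R.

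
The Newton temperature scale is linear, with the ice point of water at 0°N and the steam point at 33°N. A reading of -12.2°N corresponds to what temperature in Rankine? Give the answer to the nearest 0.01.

425.12°R

Linear interpolation between the fixed points: C = (-12.2 - 0) × 100 / (33 - 0) = -36.9697°C.
Then -36.9697 × 1.8 + 491.67 = 425.12°R.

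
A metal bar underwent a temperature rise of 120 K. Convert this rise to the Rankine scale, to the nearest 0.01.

216.00°R

Only the scale ratio 1.8 matters for a change in temperature.
120 × 1.8 = 216.00.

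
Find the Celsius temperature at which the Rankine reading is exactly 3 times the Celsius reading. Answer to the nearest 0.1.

409.7°C

Let C be the Celsius reading. The Rankine reading is R = 1.8·C + 491.67.
Require R = 3·C: 1.8·C + 491.67 = 3·C.
(-1.2)·C = -491.67  ⇒  C = 409.7.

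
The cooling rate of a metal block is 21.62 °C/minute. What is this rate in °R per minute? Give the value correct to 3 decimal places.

The quantity depends on a temperature interval, so only the ratio of degree sizes applies; the offset between the scales is irrelevant.
A change of 1°C is a change of 1.8°R, so 21.62 × 1.8 = 38.916.

38.916 °R/minute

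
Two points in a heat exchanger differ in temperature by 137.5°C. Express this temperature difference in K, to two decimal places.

137.50 K

Celsius and kelvin degrees are the same size, so the interval is unchanged: 137.50.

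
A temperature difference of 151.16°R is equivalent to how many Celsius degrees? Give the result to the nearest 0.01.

83.98°C

An interval of 1°R corresponds to 5/9°C.
151.16 × 5/9 = 83.98.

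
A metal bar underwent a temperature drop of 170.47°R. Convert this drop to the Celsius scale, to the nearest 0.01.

94.71°C

An interval of 1°R corresponds to 5/9°C.
170.47 × 5/9 = 94.71.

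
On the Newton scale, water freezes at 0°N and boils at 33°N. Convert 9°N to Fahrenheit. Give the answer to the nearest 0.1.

Linear interpolation between the fixed points: C = (9 - 0) × 100 / (33 - 0) = 27.2727°C.
Then 27.2727 × 1.8 + 32 = 81.1°F.

81.1°F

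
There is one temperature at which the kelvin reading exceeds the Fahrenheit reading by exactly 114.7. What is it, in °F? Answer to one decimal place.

316.5°F

Let F be the Fahrenheit reading. The kelvin reading is K = 5/9·F + 255.372.
Require K - F = 114.7: (-4/9)·F + 255.372 = 114.7.
F = (114.7 - 255.372) / (-4/9) = 316.5.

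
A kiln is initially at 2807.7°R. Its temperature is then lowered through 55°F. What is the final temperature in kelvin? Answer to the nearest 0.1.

1529.3 K

Initial temperature in Celsius: (2807.7 - 491.67) × 5/9 = 1286.6833°C.
The 55°F change is an interval, so only the factor 5/9 applies: -55 × 5/9 = -30.5556°C.
Final Celsius temperature: 1286.6833 - 30.5556 = 1256.1278°C.
In kelvin: 1256.1278 + 273.15 = 1529.3 K.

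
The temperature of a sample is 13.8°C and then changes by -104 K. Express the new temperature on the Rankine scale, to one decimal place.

329.3°R

The 104 K change is an interval; Kelvin and Celsius degrees are the same size, so ΔC = -104°C.
Final Celsius temperature: 13.8000 - 104.0000 = -90.2000°C.
In Rankine: -90.2000 × 1.8 + 491.67 = 329.3°R.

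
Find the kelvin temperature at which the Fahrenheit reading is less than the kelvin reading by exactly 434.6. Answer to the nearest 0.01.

Let K be the kelvin reading. The Fahrenheit reading is F = 1.8·K - 459.67.
Require F - K = -434.6: (0.8)·K - 459.67 = -434.6.
K = (-434.6 + 459.67) / (0.8) = 31.34.

31.34 K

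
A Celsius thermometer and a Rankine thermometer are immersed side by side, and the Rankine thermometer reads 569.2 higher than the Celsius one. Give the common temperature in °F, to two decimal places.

206.44°F

Let x be the Celsius reading; then the Rankine reading is 1.8·x + 491.67.
(1.8·x + 491.67) - x = 569.2  ⇒  (0.8)·x = 77.53  ⇒  x = 96.9125°C.
In Fahrenheit: 96.9125 × 1.8 + 32 = 206.44°F.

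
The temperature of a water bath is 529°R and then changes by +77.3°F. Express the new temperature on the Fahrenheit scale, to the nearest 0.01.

146.63°F

Initial temperature in Celsius: (529 - 491.67) × 5/9 = 20.7389°C.
The 77.3°F change is an interval, so only the factor 5/9 applies: +77.3 × 5/9 = +42.9444°C.
Final Celsius temperature: 20.7389 + 42.9444 = 63.6833°C.
In Fahrenheit: 63.6833 × 1.8 + 32 = 146.63°F.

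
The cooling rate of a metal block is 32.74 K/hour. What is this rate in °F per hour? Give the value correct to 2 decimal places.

58.93 °F/hour

Since only a temperature interval is involved, the additive offset between the scales drops out.
A change of 1 K is a change of 1.8°F, so 32.74 × 1.8 = 58.93.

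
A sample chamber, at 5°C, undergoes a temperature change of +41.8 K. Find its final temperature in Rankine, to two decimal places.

575.91°R

The 41.8 K change is an interval; Kelvin and Celsius degrees are the same size, so ΔC = +41.8°C.
Final Celsius temperature: 5.0000 + 41.8000 = 46.8000°C.
In Rankine: 46.8000 × 1.8 + 491.67 = 575.91°R.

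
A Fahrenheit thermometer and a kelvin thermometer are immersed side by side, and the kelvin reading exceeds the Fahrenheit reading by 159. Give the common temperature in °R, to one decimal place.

Let x be the Fahrenheit reading; then the kelvin reading is 5/9·x + 255.372.
(5/9·x + 255.372) - x = 159  ⇒  (-4/9)·x = -96.3722  ⇒  x = 216.8375°F.
In Celsius: (216.8375 - 32) × 5/9 = 102.6875°C.
In Rankine: 102.6875 × 1.8 + 491.67 = 676.5°R.

676.5°R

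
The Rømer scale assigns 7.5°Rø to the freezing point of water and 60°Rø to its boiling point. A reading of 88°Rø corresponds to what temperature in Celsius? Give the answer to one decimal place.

153.3°C

Linear interpolation between the fixed points: C = (88 - 7.5) × 100 / (60 - 7.5) = 153.3333°C.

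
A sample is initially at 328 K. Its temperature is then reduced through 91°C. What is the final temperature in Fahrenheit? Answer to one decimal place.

Initial temperature in Celsius: 328 - 273.15 = 54.8500°C.
Final Celsius temperature: 54.8500 - 91.0000 = -36.1500°C.
In Fahrenheit: -36.1500 × 1.8 + 32 = -33.1°F.

-33.1°F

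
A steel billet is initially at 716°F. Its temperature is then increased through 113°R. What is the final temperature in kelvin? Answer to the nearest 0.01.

715.93 K

Initial temperature in Celsius: (716 - 32) × 5/9 = 380.0000°C.
The 113°R change is an interval, so only the factor 5/9 applies: +113 × 5/9 = +62.7778°C.
Final Celsius temperature: 380.0000 + 62.7778 = 442.7778°C.
In kelvin: 442.7778 + 273.15 = 715.93 K.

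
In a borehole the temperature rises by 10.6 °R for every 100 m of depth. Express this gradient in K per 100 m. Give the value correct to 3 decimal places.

5.889 K/100 m

The quantity depends on a temperature interval, so only the ratio of degree sizes applies; the offset between the scales is irrelevant.
A change of 1°R is a change of 5/9 K, so 10.6 × 5/9 = 5.889.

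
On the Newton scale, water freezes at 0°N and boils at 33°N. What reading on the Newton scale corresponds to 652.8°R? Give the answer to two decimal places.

29.54°N

First in Celsius: (652.8 - 491.67) × 5/9 = 89.5167°C.
Linearly onto the Newton scale: 0 + (89.5167 / 100) × (33 - 0) = 29.54°N.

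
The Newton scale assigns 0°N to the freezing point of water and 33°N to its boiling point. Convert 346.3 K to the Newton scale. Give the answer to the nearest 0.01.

First in Celsius: 346.3 - 273.15 = 73.1500°C.
Linearly onto the Newton scale: 0 + (73.1500 / 100) × (33 - 0) = 24.14°N.

24.14°N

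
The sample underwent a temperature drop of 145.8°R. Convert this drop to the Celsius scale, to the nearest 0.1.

81.0°C

For a temperature interval the offset drops out; only the factor 5/9 applies.
145.8 × 5/9 = 81.0.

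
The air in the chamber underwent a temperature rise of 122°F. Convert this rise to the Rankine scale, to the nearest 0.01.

122.00°R

Fahrenheit and Rankine degrees are the same size, so the interval is unchanged: 122.00.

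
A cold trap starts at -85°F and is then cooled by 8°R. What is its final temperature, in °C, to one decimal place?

Initial temperature in Celsius: (-85 - 32) × 5/9 = -65.0000°C.
The 8°R change is an interval, so only the factor 5/9 applies: -8 × 5/9 = -4.4444°C.
Final Celsius temperature: -65.0000 - 4.4444 = -69.4444°C.

-69.4°C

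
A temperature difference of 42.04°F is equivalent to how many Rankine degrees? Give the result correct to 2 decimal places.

42.04°R

Fahrenheit and Rankine degrees are the same size, so the interval is unchanged: 42.04.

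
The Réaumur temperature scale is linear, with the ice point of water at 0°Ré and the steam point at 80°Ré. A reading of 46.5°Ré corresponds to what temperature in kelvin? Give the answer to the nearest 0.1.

Linear interpolation between the fixed points: C = (46.5 - 0) × 100 / (80 - 0) = 58.1250°C.
Then 58.1250 + 273.15 = 331.3 K.

331.3 K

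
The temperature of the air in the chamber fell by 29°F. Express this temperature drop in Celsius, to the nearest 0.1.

For a temperature interval the offset drops out; only the factor 5/9 applies.
29 × 5/9 = 16.1.

16.1°C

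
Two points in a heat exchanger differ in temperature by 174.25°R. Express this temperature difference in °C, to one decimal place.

96.8°C

Only the scale ratio 5/9 matters for a change in temperature.
174.25 × 5/9 = 96.8.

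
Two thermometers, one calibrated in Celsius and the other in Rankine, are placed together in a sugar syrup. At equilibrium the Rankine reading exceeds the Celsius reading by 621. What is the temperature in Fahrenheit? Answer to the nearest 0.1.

Let x be the Celsius reading; then the Rankine reading is 1.8·x + 491.67.
(1.8·x + 491.67) - x = 621  ⇒  (0.8)·x = 129.33  ⇒  x = 161.6625°C.
In Fahrenheit: 161.6625 × 1.8 + 32 = 323.0°F.

323.0°F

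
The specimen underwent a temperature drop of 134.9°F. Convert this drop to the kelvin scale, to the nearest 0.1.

For a temperature interval the offset drops out; only the factor 5/9 applies.
134.9 × 5/9 = 74.9.

74.9 K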